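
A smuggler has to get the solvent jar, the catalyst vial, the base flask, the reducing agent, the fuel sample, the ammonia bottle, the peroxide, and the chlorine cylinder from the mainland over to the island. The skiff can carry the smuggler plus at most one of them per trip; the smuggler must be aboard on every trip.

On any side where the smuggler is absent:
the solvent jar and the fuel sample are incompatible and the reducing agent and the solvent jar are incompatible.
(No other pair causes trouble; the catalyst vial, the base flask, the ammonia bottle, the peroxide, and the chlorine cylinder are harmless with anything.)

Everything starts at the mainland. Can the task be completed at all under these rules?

1. Smuggler goes to the island with the solvent jar.  [the mainland: the ammonia bottle, the base flask, the catalyst vial, the chlorine cylinder, the fuel sample, the peroxide, the reducing agent | the island: the solvent jar]
2. Smuggler goes back to the mainland alone.  [the mainland: the ammonia bottle, the base flask, the catalyst vial, the chlorine cylinder, the fuel sample, the peroxide, the reducing agent | the island: the solvent jar]
3. Smuggler goes to the island with the catalyst vial.  [the mainland: the ammonia bottle, the base flask, the chlorine cylinder, the fuel sample, the peroxide, the reducing agent | the island: the catalyst vial, the solvent jar]
4. Smuggler goes back to the mainland alone.  [the mainland: the ammonia bottle, the base flask, the chlorine cylinder, the fuel sample, the peroxide, the reducing agent | the island: the catalyst vial, the solvent jar]
5. Smuggler goes to the island with the base flask.  [the mainland: the ammonia bottle, the chlorine cylinder, the fuel sample, the peroxide, the reducing agent | the island: the base flask, the catalyst vial, the solvent jar]
6. Smuggler goes back to the mainland alone.  [the mainland: the ammonia bottle, the chlorine cylinder, the fuel sample, the peroxide, the reducing agent | the island: the base flask, the catalyst vial, the solvent jar]
7. Smuggler goes to the island with the reducing agent.  [the mainland: the ammonia bottle, the chlorine cylinder, the fuel sample, the peroxide | the island: the base flask, the catalyst vial, the reducing agent, the solvent jar]
8. Smuggler goes back to the mainland with the solvent jar.  [the mainland: the ammonia bottle, the chlorine cylinder, the fuel sample, the peroxide, the solvent jar | the island: the base flask, the catalyst vial, the reducing agent]
9. Smuggler goes to the island with the fuel sample.  [the mainland: the ammonia bottle, the chlorine cylinder, the peroxide, the solvent jar | the island: the base flask, the catalyst vial, the fuel sample, the reducing agent]
10. Smuggler goes back to the mainland alone.  [the mainland: the ammonia bottle, the chlorine cylinder, the peroxide, the solvent jar | the island: the base flask, the catalyst vial, the fuel sample, the reducing agent]
11. Smuggler goes to the island with the ammonia bottle.  [the mainland: the chlorine cylinder, the peroxide, the solvent jar | the island: the ammonia bottle, the base flask, the catalyst vial, the fuel sample, the reducing agent]
12. Smuggler goes back to the mainland alone.  [the mainland: the chlorine cylinder, the peroxide, the solvent jar | the island: the ammonia bottle, the base flask, the catalyst vial, the fuel sample, the reducing agent]
13. Smuggler goes to the island with the peroxide.  [the mainland: the chlorine cylinder, the solvent jar | the island: the ammonia bottle, the base flask, the catalyst vial, the fuel sample, the peroxide, the reducing agent]
14. Smuggler goes back to the mainland alone.  [the mainland: the chlorine cylinder, the solvent jar | the island: the ammonia bottle, the base flask, the catalyst vial, the fuel sample, the peroxide, the reducing agent]
15. Smuggler goes to the island with the chlorine cylinder.  [the mainland: the solvent jar | the island: the ammonia bottle, the base flask, the catalyst vial, the chlorine cylinder, the fuel sample, the peroxide, the reducing agent]
16. Smuggler goes back to the mainland alone.  [the mainland: the solvent jar | the island: the ammonia bottle, the base flask, the catalyst vial, the chlorine cylinder, the fuel sample, the peroxide, the reducing agent]
17. Smuggler goes to the island with the solvent jar.  [the mainland: — | the island: the ammonia bottle, the base flask, the catalyst vial, the chlorine cylinder, the fuel sample, the peroxide, the reducing agent, the solvent jar]

Yes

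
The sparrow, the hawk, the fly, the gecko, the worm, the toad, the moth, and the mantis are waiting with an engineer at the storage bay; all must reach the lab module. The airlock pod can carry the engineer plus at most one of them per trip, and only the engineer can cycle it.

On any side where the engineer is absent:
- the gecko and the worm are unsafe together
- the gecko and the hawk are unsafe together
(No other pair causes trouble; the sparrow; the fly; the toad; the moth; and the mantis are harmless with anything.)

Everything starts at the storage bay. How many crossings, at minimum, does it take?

17

Counting alone: the engineer can take at most 1 across per trip to the lab module, so moving all 8 needs at least 8 loaded trips out, with a return between consecutive ones — at least 15 crossings.
The safety rule pushes this higher. Following every safe sequence of crossings, the most of the 8 that can be at the lab module as the airlock pod arrives there on crossing 15 is 7 — never all 8.
So no plan with fewer than 17 crossings exists, and this one achieves 17:
1. Engineer goes to the lab module with the gecko.
2. Engineer goes back to the storage bay alone.
3. Engineer goes to the lab module with the sparrow.
4. Engineer goes back to the storage bay alone.
5. Engineer goes to the lab module with the hawk.
6. Engineer goes back to the storage bay with the gecko.
7. Engineer goes to the lab module with the worm.
8. Engineer goes back to the storage bay alone.
9. Engineer goes to the lab module with the fly.
10. Engineer goes back to the storage bay alone.
11. Engineer goes to the lab module with the toad.
12. Engineer goes back to the storage bay alone.
13. Engineer goes to the lab module with the moth.
14. Engineer goes back to the storage bay alone.
15. Engineer goes to the lab module with the mantis.
16. Engineer goes back to the storage bay alone.
17. Engineer goes to the lab module with the gecko.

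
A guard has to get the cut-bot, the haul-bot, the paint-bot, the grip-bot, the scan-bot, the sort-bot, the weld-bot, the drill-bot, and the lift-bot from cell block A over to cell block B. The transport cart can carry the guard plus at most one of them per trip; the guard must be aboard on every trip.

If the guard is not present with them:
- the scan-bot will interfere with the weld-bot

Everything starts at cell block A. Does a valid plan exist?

1. Guard goes to cell block B with the scan-bot.  [cell block A: the cut-bot, the drill-bot, the grip-bot, the haul-bot, the lift-bot, the paint-bot, the sort-bot, the weld-bot | cell block B: the scan-bot]
2. Guard goes back to cell block A alone.  [cell block A: the cut-bot, the drill-bot, the grip-bot, the haul-bot, the lift-bot, the paint-bot, the sort-bot, the weld-bot | cell block B: the scan-bot]
3. Guard goes to cell block B with the cut-bot.  [cell block A: the drill-bot, the grip-bot, the haul-bot, the lift-bot, the paint-bot, the sort-bot, the weld-bot | cell block B: the cut-bot, the scan-bot]
4. Guard goes back to cell block A alone.  [cell block A: the drill-bot, the grip-bot, the haul-bot, the lift-bot, the paint-bot, the sort-bot, the weld-bot | cell block B: the cut-bot, the scan-bot]
5. Guard goes to cell block B with the haul-bot.  [cell block A: the drill-bot, the grip-bot, the lift-bot, the paint-bot, the sort-bot, the weld-bot | cell block B: the cut-bot, the haul-bot, the scan-bot]
6. Guard goes back to cell block A alone.  [cell block A: the drill-bot, the grip-bot, the lift-bot, the paint-bot, the sort-bot, the weld-bot | cell block B: the cut-bot, the haul-bot, the scan-bot]
7. Guard goes to cell block B with the paint-bot.  [cell block A: the drill-bot, the grip-bot, the lift-bot, the sort-bot, the weld-bot | cell block B: the cut-bot, the haul-bot, the paint-bot, the scan-bot]
8. Guard goes back to cell block A alone.  [cell block A: the drill-bot, the grip-bot, the lift-bot, the sort-bot, the weld-bot | cell block B: the cut-bot, the haul-bot, the paint-bot, the scan-bot]
9. Guard goes to cell block B with the grip-bot.  [cell block A: the drill-bot, the lift-bot, the sort-bot, the weld-bot | cell block B: the cut-bot, the grip-bot, the haul-bot, the paint-bot, the scan-bot]
10. Guard goes back to cell block A alone.  [cell block A: the drill-bot, the lift-bot, the sort-bot, the weld-bot | cell block B: the cut-bot, the grip-bot, the haul-bot, the paint-bot, the scan-bot]
11. Guard goes to cell block B with the sort-bot.  [cell block A: the drill-bot, the lift-bot, the weld-bot | cell block B: the cut-bot, the grip-bot, the haul-bot, the paint-bot, the scan-bot, the sort-bot]
12. Guard goes back to cell block A alone.  [cell block A: the drill-bot, the lift-bot, the weld-bot | cell block B: the cut-bot, the grip-bot, the haul-bot, the paint-bot, the scan-bot, the sort-bot]
13. Guard goes to cell block B with the drill-bot.  [cell block A: the lift-bot, the weld-bot | cell block B: the cut-bot, the drill-bot, the grip-bot, the haul-bot, the paint-bot, the scan-bot, the sort-bot]
14. Guard goes back to cell block A alone.  [cell block A: the lift-bot, the weld-bot | cell block B: the cut-bot, the drill-bot, the grip-bot, the haul-bot, the paint-bot, the scan-bot, the sort-bot]
15. Guard goes to cell block B with the lift-bot.  [cell block A: the weld-bot | cell block B: the cut-bot, the drill-bot, the grip-bot, the haul-bot, the lift-bot, the paint-bot, the scan-bot, the sort-bot]
16. Guard goes back to cell block A alone.  [cell block A: the weld-bot | cell block B: the cut-bot, the drill-bot, the grip-bot, the haul-bot, the lift-bot, the paint-bot, the scan-bot, the sort-bot]
17. Guard goes to cell block B with the weld-bot.  [cell block A: — | cell block B: the cut-bot, the drill-bot, the grip-bot, the haul-bot, the lift-bot, the paint-bot, the scan-bot, the sort-bot, the weld-bot]

Yes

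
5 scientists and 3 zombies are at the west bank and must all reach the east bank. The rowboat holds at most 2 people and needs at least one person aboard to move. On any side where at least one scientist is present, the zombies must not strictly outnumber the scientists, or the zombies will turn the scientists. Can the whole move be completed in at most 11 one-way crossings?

Counting alone: each trip to the east bank takes at most 2 across and each return brings at least 1 back, so after t trips out (and t−1 returns) at most 2t − (t−1) of the 8 are across; that first reaches 8 at t = 7, so at least 13 crossings are needed.
Since 11 < 13, 11 crossings cannot be enough. (The shortest complete plan in fact takes 13:)
1. 2 zombies → the east bank.  (the west bank: 5S 1Z; the east bank: 0S 2Z)
2. 1 zombie ← the west bank.  (the west bank: 5S 2Z; the east bank: 0S 1Z)
3. 2 zombies → the east bank.  (the west bank: 5S 0Z; the east bank: 0S 3Z)
4. 1 zombie ← the west bank.  (the west bank: 5S 1Z; the east bank: 0S 2Z)
5. 2 scientists → the east bank.  (the west bank: 3S 1Z; the east bank: 2S 2Z)
6. 1 zombie ← the west bank.  (the west bank: 3S 2Z; the east bank: 2S 1Z)
7. 1 scientist and 1 zombie → the east bank.  (the west bank: 2S 1Z; the east bank: 3S 2Z)
8. 1 zombie ← the west bank.  (the west bank: 2S 2Z; the east bank: 3S 1Z)
9. 2 zombies → the east bank.  (the west bank: 2S 0Z; the east bank: 3S 3Z)
10. 1 zombie ← the west bank.  (the west bank: 2S 1Z; the east bank: 3S 2Z)
11. 1 scientist and 1 zombie → the east bank.  (the west bank: 1S 0Z; the east bank: 4S 3Z)
12. 1 zombie ← the west bank.  (the west bank: 1S 1Z; the east bank: 4S 2Z)
13. 1 scientist and 1 zombie → the east bank.  (the west bank: 0S 0Z; the east bank: 5S 3Z)

No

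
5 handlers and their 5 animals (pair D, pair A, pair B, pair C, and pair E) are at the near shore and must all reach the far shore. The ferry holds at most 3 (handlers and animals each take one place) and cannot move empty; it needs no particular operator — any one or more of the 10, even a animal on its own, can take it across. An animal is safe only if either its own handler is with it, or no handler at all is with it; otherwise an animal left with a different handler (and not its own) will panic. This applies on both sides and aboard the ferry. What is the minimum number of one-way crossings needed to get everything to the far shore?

11

Counting alone: each trip to the far shore takes at most 3 across and each return brings at least 1 back, so after t trips out (and t−1 returns) at most 3t − (t−1) of the 10 are across; that first reaches 10 at t = 5, so at least 9 crossings are needed.
The safety rule pushes this higher. Following every safe sequence of crossings, the most of the 10 that can be at the far shore as the ferry arrives there on crossing 9 is 9 — never all 10.
So no plan with fewer than 11 crossings exists, and this one achieves 11:
1. animal D and handler D cross → the far shore.
2. handler D crosses ← the near shore.
3. animal A, animal B, and animal C cross → the far shore.
4. animal D crosses ← the near shore.
5. handler A, handler B, and handler C cross → the far shore.
6. animal A and handler A cross ← the near shore.
7. handler A, handler D, and handler E cross → the far shore.
8. animal B crosses ← the near shore.
9. animal A and animal D cross → the far shore.
10. animal D crosses ← the near shore.
11. animal B, animal D, and animal E cross → the far shore.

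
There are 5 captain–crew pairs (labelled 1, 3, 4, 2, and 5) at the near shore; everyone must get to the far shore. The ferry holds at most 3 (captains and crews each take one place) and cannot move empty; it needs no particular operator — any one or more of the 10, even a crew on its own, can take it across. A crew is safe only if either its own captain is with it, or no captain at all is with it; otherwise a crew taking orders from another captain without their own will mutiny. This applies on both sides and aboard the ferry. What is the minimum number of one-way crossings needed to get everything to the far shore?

Counting alone: each trip to the far shore takes at most 3 across and each return brings at least 1 back, so after t trips out (and t−1 returns) at most 3t − (t−1) of the 10 are across; that first reaches 10 at t = 5, so at least 9 crossings are needed.
The safety rule pushes this higher. Following every safe sequence of crossings, the most of the 10 that can be at the far shore as the ferry arrives there on crossing 9 is 9 — never all 10.
So no plan with fewer than 11 crossings exists, and this one achieves 11:
1. captain 1 and crew 1 cross → the far shore.
2. captain 1 crosses ← the near shore.
3. crew 2, crew 3, and crew 4 cross → the far shore.
4. crew 1 crosses ← the near shore.
5. captain 2, captain 3, and captain 4 cross → the far shore.
6. captain 3 and crew 3 cross ← the near shore.
7. captain 1, captain 3, and captain 5 cross → the far shore.
8. crew 4 crosses ← the near shore.
9. crew 1 and crew 3 cross → the far shore.
10. crew 1 crosses ← the near shore.
11. crew 1, crew 4, and crew 5 cross → the far shore.

11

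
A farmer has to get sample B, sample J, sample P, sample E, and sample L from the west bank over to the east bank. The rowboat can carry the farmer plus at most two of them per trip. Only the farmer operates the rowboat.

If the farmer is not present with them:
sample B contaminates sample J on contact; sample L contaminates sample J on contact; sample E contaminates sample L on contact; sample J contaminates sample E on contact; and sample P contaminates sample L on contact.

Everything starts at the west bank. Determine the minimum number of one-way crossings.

Counting alone: the farmer can take at most 2 across per trip to the east bank, so moving all 5 needs at least 3 loaded trips out, with a return between consecutive ones — at least 5 crossings.
The safety rule pushes this higher. Following every safe sequence of crossings, the most of the 5 that can be at the east bank as the rowboat arrives there on crossing 5 is 4 — never all 5.
So no plan with fewer than 7 crossings exists, and this one achieves 7:
1. Farmer goes to the east bank with sample J and sample L.
2. Farmer goes back to the west bank with sample J.
3. Farmer goes to the east bank with sample B and sample J.
4. Farmer goes back to the west bank with sample J.
5. Farmer goes to the east bank with sample E and sample P.
6. Farmer goes back to the west bank with sample L.
7. Farmer goes to the east bank with sample J and sample L.

7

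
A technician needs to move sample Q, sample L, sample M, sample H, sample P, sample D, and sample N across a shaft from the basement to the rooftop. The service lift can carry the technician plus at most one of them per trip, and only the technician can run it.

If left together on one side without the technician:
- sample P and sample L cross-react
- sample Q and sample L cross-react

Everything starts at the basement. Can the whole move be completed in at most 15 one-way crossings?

Yes

Yes — this plan uses 15 crossings (≤ 15):
1. Technician goes to the rooftop with sample L.
2. Technician goes back to the basement alone.
3. Technician goes to the rooftop with sample Q.
4. Technician goes back to the basement with sample L.
5. Technician goes to the rooftop with sample P.
6. Technician goes back to the basement alone.
7. Technician goes to the rooftop with sample M.
8. Technician goes back to the basement alone.
9. Technician goes to the rooftop with sample H.
10. Technician goes back to the basement alone.
11. Technician goes to the rooftop with sample D.
12. Technician goes back to the basement alone.
13. Technician goes to the rooftop with sample N.
14. Technician goes back to the basement alone.
15. Technician goes to the rooftop with sample L.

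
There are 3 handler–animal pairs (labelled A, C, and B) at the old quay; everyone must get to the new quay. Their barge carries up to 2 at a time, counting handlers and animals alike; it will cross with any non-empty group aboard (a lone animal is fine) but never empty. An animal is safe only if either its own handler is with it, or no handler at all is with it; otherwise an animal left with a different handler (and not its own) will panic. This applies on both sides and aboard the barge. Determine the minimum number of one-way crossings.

Counting alone: each trip to the new quay takes at most 2 across and each return brings at least 1 back, so after t trips out (and t−1 returns) at most 2t − (t−1) of the 6 are across; that first reaches 6 at t = 5, so at least 9 crossings are needed.
The safety rule pushes this higher. Following every safe sequence of crossings, the most of the 6 that can be at the new quay as the barge arrives there on crossing 9 is 5 — never all 6.
So no plan with fewer than 11 crossings exists, and this one achieves 11:
1. animal A and handler A cross → the new quay.
2. handler A crosses ← the old quay.
3. animal B and animal C cross → the new quay.
4. animal A crosses ← the old quay.
5. handler B and handler C cross → the new quay.
6. animal C and handler C cross ← the old quay.
7. handler A and handler C cross → the new quay.
8. animal B crosses ← the old quay.
9. animal A and animal C cross → the new quay.
10. handler B crosses ← the old quay.
11. animal B and handler B cross → the new quay.

11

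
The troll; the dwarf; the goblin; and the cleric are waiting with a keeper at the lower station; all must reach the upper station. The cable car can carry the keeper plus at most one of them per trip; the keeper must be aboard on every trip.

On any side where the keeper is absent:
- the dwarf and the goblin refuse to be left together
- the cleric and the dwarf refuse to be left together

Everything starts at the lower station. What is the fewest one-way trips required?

9

Counting alone: the keeper can take at most 1 across per trip to the upper station, so moving all 4 needs at least 4 loaded trips out, with a return between consecutive ones — at least 7 crossings.
The safety rule pushes this higher. Following every safe sequence of crossings, the most of the 4 that can be at the upper station as the cable car arrives there on crossing 7 is 3 — never all 4.
So no plan with fewer than 9 crossings exists, and this one achieves 9:
1. Keeper goes to the upper station with the dwarf.  [the lower station: the cleric, the goblin, the troll | the upper station: the dwarf]
2. Keeper goes back to the lower station alone.  [the lower station: the cleric, the goblin, the troll | the upper station: the dwarf]
3. Keeper goes to the upper station with the troll.  [the lower station: the cleric, the goblin | the upper station: the dwarf, the troll]
4. Keeper goes back to the lower station alone.  [the lower station: the cleric, the goblin | the upper station: the dwarf, the troll]
5. Keeper goes to the upper station with the goblin.  [the lower station: the cleric | the upper station: the dwarf, the goblin, the troll]
6. Keeper goes back to the lower station with the dwarf.  [the lower station: the cleric, the dwarf | the upper station: the goblin, the troll]
7. Keeper goes to the upper station with the cleric.  [the lower station: the dwarf | the upper station: the cleric, the goblin, the troll]
8. Keeper goes back to the lower station alone.  [the lower station: the dwarf | the upper station: the cleric, the goblin, the troll]
9. Keeper goes to the upper station with the dwarf.  [the lower station: — | the upper station: the cleric, the dwarf, the goblin, the troll]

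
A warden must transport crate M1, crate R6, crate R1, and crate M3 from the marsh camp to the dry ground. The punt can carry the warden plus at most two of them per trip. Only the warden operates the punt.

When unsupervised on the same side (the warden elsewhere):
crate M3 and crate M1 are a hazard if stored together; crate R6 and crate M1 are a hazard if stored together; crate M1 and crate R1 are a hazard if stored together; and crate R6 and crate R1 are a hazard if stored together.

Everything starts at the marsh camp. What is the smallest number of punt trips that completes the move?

5

Counting alone: the warden can take at most 2 across per trip to the dry ground, so moving all 4 needs at least 2 loaded trips out, with a return between consecutive ones — at least 3 crossings.
The safety rule pushes this higher. Following every safe sequence of crossings, the most of the 4 that can be at the dry ground as the punt arrives there on crossing 3 is 3 — never all 4.
So no plan with fewer than 5 crossings exists, and this one achieves 5:
1. Warden goes to the dry ground with crate M1 and crate R6.
2. Warden goes back to the marsh camp with crate M1.
3. Warden goes to the dry ground with crate M1 and crate M3.
4. Warden goes back to the marsh camp with crate M1.
5. Warden goes to the dry ground with crate M1 and crate R1.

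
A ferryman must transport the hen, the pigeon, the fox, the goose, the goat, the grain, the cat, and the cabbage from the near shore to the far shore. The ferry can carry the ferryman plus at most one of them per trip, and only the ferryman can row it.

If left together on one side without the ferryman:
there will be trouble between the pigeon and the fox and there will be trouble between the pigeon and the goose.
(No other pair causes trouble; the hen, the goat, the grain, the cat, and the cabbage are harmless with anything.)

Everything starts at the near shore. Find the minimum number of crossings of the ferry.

17

Counting alone: the ferryman can take at most 1 across per trip to the far shore, so moving all 8 needs at least 8 loaded trips out, with a return between consecutive ones — at least 15 crossings.
The safety rule pushes this higher. Following every safe sequence of crossings, the most of the 8 that can be at the far shore as the ferry arrives there on crossing 15 is 7 — never all 8.
So no plan with fewer than 17 crossings exists, and this one achieves 17:
1. Ferryman goes to the far shore with the pigeon.  [the near shore: the cabbage, the cat, the fox, the goat, the goose, the grain, the hen | the far shore: the pigeon]
2. Ferryman goes back to the near shore alone.  [the near shore: the cabbage, the cat, the fox, the goat, the goose, the grain, the hen | the far shore: the pigeon]
3. Ferryman goes to the far shore with the hen.  [the near shore: the cabbage, the cat, the fox, the goat, the goose, the grain | the far shore: the hen, the pigeon]
4. Ferryman goes back to the near shore alone.  [the near shore: the cabbage, the cat, the fox, the goat, the goose, the grain | the far shore: the hen, the pigeon]
5. Ferryman goes to the far shore with the fox.  [the near shore: the cabbage, the cat, the goat, the goose, the grain | the far shore: the fox, the hen, the pigeon]
6. Ferryman goes back to the near shore with the pigeon.  [the near shore: the cabbage, the cat, the goat, the goose, the grain, the pigeon | the far shore: the fox, the hen]
7. Ferryman goes to the far shore with the goose.  [the near shore: the cabbage, the cat, the goat, the grain, the pigeon | the far shore: the fox, the goose, the hen]
8. Ferryman goes back to the near shore alone.  [the near shore: the cabbage, the cat, the goat, the grain, the pigeon | the far shore: the fox, the goose, the hen]
9. Ferryman goes to the far shore with the goat.  [the near shore: the cabbage, the cat, the grain, the pigeon | the far shore: the fox, the goat, the goose, the hen]
10. Ferryman goes back to the near shore alone.  [the near shore: the cabbage, the cat, the grain, the pigeon | the far shore: the fox, the goat, the goose, the hen]
11. Ferryman goes to the far shore with the grain.  [the near shore: the cabbage, the cat, the pigeon | the far shore: the fox, the goat, the goose, the grain, the hen]
12. Ferryman goes back to the near shore alone.  [the near shore: the cabbage, the cat, the pigeon | the far shore: the fox, the goat, the goose, the grain, the hen]
13. Ferryman goes to the far shore with the cat.  [the near shore: the cabbage, the pigeon | the far shore: the cat, the fox, the goat, the goose, the grain, the hen]
14. Ferryman goes back to the near shore alone.  [the near shore: the cabbage, the pigeon | the far shore: the cat, the fox, the goat, the goose, the grain, the hen]
15. Ferryman goes to the far shore with the cabbage.  [the near shore: the pigeon | the far shore: the cabbage, the cat, the fox, the goat, the goose, the grain, the hen]
16. Ferryman goes back to the near shore alone.  [the near shore: the pigeon | the far shore: the cabbage, the cat, the fox, the goat, the goose, the grain, the hen]
17. Ferryman goes to the far shore with the pigeon.  [the near shore: — | the far shore: the cabbage, the cat, the fox, the goat, the goose, the grain, the hen, the pigeon]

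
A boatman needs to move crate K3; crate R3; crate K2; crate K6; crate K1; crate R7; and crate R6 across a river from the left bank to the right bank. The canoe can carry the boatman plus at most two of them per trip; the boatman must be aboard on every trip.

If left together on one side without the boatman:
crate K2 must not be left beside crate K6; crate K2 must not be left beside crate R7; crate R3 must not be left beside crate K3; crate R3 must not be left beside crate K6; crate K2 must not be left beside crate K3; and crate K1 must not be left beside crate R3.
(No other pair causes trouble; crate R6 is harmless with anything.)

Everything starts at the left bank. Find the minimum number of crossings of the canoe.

9

Counting alone: the boatman can take at most 2 across per trip to the right bank, so moving all 7 needs at least 4 loaded trips out, with a return between consecutive ones — at least 7 crossings.
The safety rule pushes this higher. Following every safe sequence of crossings, the most of the 7 that can be at the right bank as the canoe arrives there on crossing 7 is 6 — never all 7.
So no plan with fewer than 9 crossings exists, and this one achieves 9:
1. Boatman goes to the right bank with crate K2 and crate R3.
2. Boatman goes back to the left bank alone.
3. Boatman goes to the right bank with crate K1.
4. Boatman goes back to the left bank with crate R3.
5. Boatman goes to the right bank with crate K3 and crate K6.
6. Boatman goes back to the left bank with crate K2.
7. Boatman goes to the right bank with crate R6 and crate R7.
8. Boatman goes back to the left bank alone.
9. Boatman goes to the right bank with crate K2 and crate R3.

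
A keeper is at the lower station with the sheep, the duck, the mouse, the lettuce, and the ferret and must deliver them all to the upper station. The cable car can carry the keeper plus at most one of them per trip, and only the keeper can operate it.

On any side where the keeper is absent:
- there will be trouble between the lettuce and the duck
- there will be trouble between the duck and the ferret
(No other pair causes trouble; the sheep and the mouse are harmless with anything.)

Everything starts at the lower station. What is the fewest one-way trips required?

11

Counting alone: the keeper can take at most 1 across per trip to the upper station, so moving all 5 needs at least 5 loaded trips out, with a return between consecutive ones — at least 9 crossings.
The safety rule pushes this higher. Following every safe sequence of crossings, the most of the 5 that can be at the upper station as the cable car arrives there on crossing 9 is 4 — never all 5.
So no plan with fewer than 11 crossings exists, and this one achieves 11:
1. Keeper goes to the upper station with the duck.  [the lower station: the ferret, the lettuce, the mouse, the sheep | the upper station: the duck]
2. Keeper goes back to the lower station alone.  [the lower station: the ferret, the lettuce, the mouse, the sheep | the upper station: the duck]
3. Keeper goes to the upper station with the sheep.  [the lower station: the ferret, the lettuce, the mouse | the upper station: the duck, the sheep]
4. Keeper goes back to the lower station alone.  [the lower station: the ferret, the lettuce, the mouse | the upper station: the duck, the sheep]
5. Keeper goes to the upper station with the mouse.  [the lower station: the ferret, the lettuce | the upper station: the duck, the mouse, the sheep]
6. Keeper goes back to the lower station alone.  [the lower station: the ferret, the lettuce | the upper station: the duck, the mouse, the sheep]
7. Keeper goes to the upper station with the lettuce.  [the lower station: the ferret | the upper station: the duck, the lettuce, the mouse, the sheep]
8. Keeper goes back to the lower station with the duck.  [the lower station: the duck, the ferret | the upper station: the lettuce, the mouse, the sheep]
9. Keeper goes to the upper station with the ferret.  [the lower station: the duck | the upper station: the ferret, the lettuce, the mouse, the sheep]
10. Keeper goes back to the lower station alone.  [the lower station: the duck | the upper station: the ferret, the lettuce, the mouse, the sheep]
11. Keeper goes to the upper station with the duck.  [the lower station: — | the upper station: the duck, the ferret, the lettuce, the mouse, the sheep]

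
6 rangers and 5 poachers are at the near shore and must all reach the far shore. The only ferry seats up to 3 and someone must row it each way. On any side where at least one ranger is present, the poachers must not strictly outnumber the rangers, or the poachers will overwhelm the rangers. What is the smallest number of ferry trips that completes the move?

Counting alone: each trip to the far shore takes at most 3 across and each return brings at least 1 back, so after t trips out (and t−1 returns) at most 3t − (t−1) of the 11 are across; that first reaches 11 at t = 5, so at least 9 crossings are needed.
The plan below uses exactly 9 crossings, so it is optimal:
1. 3 poachers → the far shore.  (the near shore: 6R 2P; the far shore: 0R 3P)
2. 1 poacher ← the near shore.  (the near shore: 6R 3P; the far shore: 0R 2P)
3. 3 rangers → the far shore.  (the near shore: 3R 3P; the far shore: 3R 2P)
4. 1 ranger ← the near shore.  (the near shore: 4R 3P; the far shore: 2R 2P)
5. 2 rangers and 1 poacher → the far shore.  (the near shore: 2R 2P; the far shore: 4R 3P)
6. 1 ranger ← the near shore.  (the near shore: 3R 2P; the far shore: 3R 3P)
7. 2 rangers and 1 poacher → the far shore.  (the near shore: 1R 1P; the far shore: 5R 4P)
8. 1 ranger ← the near shore.  (the near shore: 2R 1P; the far shore: 4R 4P)
9. 2 rangers and 1 poacher → the far shore.  (the near shore: 0R 0P; the far shore: 6R 5P)

9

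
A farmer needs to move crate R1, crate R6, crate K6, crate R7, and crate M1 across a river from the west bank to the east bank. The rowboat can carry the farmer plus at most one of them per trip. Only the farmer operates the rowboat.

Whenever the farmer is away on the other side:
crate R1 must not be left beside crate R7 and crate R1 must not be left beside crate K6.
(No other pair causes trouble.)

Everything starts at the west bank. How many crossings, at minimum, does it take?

11

Counting alone: the farmer can take at most 1 across per trip to the east bank, so moving all 5 needs at least 5 loaded trips out, with a return between consecutive ones — at least 9 crossings.
The safety rule pushes this higher. Following every safe sequence of crossings, the most of the 5 that can be at the east bank as the rowboat arrives there on crossing 9 is 4 — never all 5.
So no plan with fewer than 11 crossings exists, and this one achieves 11:
1. Farmer goes to the east bank with crate R1.
2. Farmer goes back to the west bank alone.
3. Farmer goes to the east bank with crate R6.
4. Farmer goes back to the west bank alone.
5. Farmer goes to the east bank with crate K6.
6. Farmer goes back to the west bank with crate R1.
7. Farmer goes to the east bank with crate R7.
8. Farmer goes back to the west bank alone.
9. Farmer goes to the east bank with crate M1.
10. Farmer goes back to the west bank alone.
11. Farmer goes to the east bank with crate R1.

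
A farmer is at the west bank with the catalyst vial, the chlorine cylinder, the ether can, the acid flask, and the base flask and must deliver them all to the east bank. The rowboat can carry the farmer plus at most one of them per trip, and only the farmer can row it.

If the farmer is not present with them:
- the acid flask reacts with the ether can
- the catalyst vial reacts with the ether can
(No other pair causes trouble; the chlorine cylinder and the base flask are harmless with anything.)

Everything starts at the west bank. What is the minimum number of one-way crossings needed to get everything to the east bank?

Counting alone: the farmer can take at most 1 across per trip to the east bank, so moving all 5 needs at least 5 loaded trips out, with a return between consecutive ones — at least 9 crossings.
The safety rule pushes this higher. Following every safe sequence of crossings, the most of the 5 that can be at the east bank as the rowboat arrives there on crossing 9 is 4 — never all 5.
So no plan with fewer than 11 crossings exists, and this one achieves 11:
1. Farmer goes to the east bank with the ether can.  [the west bank: the acid flask, the base flask, the catalyst vial, the chlorine cylinder | the east bank: the ether can]
2. Farmer goes back to the west bank alone.  [the west bank: the acid flask, the base flask, the catalyst vial, the chlorine cylinder | the east bank: the ether can]
3. Farmer goes to the east bank with the catalyst vial.  [the west bank: the acid flask, the base flask, the chlorine cylinder | the east bank: the catalyst vial, the ether can]
4. Farmer goes back to the west bank with the ether can.  [the west bank: the acid flask, the base flask, the chlorine cylinder, the ether can | the east bank: the catalyst vial]
5. Farmer goes to the east bank with the acid flask.  [the west bank: the base flask, the chlorine cylinder, the ether can | the east bank: the acid flask, the catalyst vial]
6. Farmer goes back to the west bank alone.  [the west bank: the base flask, the chlorine cylinder, the ether can | the east bank: the acid flask, the catalyst vial]
7. Farmer goes to the east bank with the chlorine cylinder.  [the west bank: the base flask, the ether can | the east bank: the acid flask, the catalyst vial, the chlorine cylinder]
8. Farmer goes back to the west bank alone.  [the west bank: the base flask, the ether can | the east bank: the acid flask, the catalyst vial, the chlorine cylinder]
9. Farmer goes to the east bank with the base flask.  [the west bank: the ether can | the east bank: the acid flask, the base flask, the catalyst vial, the chlorine cylinder]
10. Farmer goes back to the west bank alone.  [the west bank: the ether can | the east bank: the acid flask, the base flask, the catalyst vial, the chlorine cylinder]
11. Farmer goes to the east bank with the ether can.  [the west bank: — | the east bank: the acid flask, the base flask, the catalyst vial, the chlorine cylinder, the ether can]

11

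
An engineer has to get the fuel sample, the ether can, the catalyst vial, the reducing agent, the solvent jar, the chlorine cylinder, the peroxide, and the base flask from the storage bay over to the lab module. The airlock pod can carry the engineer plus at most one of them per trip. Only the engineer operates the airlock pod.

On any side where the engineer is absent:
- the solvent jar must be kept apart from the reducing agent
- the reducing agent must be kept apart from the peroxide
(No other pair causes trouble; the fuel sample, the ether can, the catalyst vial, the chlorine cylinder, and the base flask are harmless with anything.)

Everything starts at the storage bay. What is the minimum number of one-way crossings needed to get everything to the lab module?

Counting alone: the engineer can take at most 1 across per trip to the lab module, so moving all 8 needs at least 8 loaded trips out, with a return between consecutive ones — at least 15 crossings.
The safety rule pushes this higher. Following every safe sequence of crossings, the most of the 8 that can be at the lab module as the airlock pod arrives there on crossing 15 is 7 — never all 8.
So no plan with fewer than 17 crossings exists, and this one achieves 17:
1. Engineer goes to the lab module with the reducing agent.
2. Engineer goes back to the storage bay alone.
3. Engineer goes to the lab module with the fuel sample.
4. Engineer goes back to the storage bay alone.
5. Engineer goes to the lab module with the ether can.
6. Engineer goes back to the storage bay alone.
7. Engineer goes to the lab module with the catalyst vial.
8. Engineer goes back to the storage bay alone.
9. Engineer goes to the lab module with the solvent jar.
10. Engineer goes back to the storage bay with the reducing agent.
11. Engineer goes to the lab module with the peroxide.
12. Engineer goes back to the storage bay alone.
13. Engineer goes to the lab module with the chlorine cylinder.
14. Engineer goes back to the storage bay alone.
15. Engineer goes to the lab module with the base flask.
16. Engineer goes back to the storage bay alone.
17. Engineer goes to the lab module with the reducing agent.

17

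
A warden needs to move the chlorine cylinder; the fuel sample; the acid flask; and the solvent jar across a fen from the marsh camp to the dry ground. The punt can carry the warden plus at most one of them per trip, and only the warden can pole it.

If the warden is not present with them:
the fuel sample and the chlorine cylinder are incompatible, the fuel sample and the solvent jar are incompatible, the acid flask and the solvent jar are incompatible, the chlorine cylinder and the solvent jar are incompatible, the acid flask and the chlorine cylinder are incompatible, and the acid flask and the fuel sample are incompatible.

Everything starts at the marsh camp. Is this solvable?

No

Whatever the first load, the items left behind include a forbidden pair without the warden. No opening move is safe, so no plan exists.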